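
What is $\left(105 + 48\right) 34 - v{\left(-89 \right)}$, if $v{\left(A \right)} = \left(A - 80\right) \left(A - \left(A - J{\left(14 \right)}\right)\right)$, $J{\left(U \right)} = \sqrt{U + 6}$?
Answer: $5202 + 338 \sqrt{5} \approx 5957.8$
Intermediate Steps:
$J{\left(U \right)} = \sqrt{6 + U}$
$v{\left(A \right)} = 2 \sqrt{5} \left(-80 + A\right)$ ($v{\left(A \right)} = \left(A - 80\right) \left(A - \left(A - \sqrt{6 + 14}\right)\right) = \left(-80 + A\right) \left(A - \left(A - 2 \sqrt{5}\right)\right) = \left(-80 + A\right) 2 \sqrt{5} = 2 \sqrt{5} \left(-80 + A\right)$)
$\left(105 + 48\right) 34 - v{\left(-89 \right)} = \left(105 + 48\right) 34 - 2 \sqrt{5} \left(-80 - 89\right) = 153 \cdot 34 - 2 \sqrt{5} \left(-169\right) = 5202 - - 338 \sqrt{5} = 5202 + 338 \sqrt{5}$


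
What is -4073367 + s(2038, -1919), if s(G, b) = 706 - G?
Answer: -4074699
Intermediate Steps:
-4073367 + s(2038, -1919) = -4073367 + (706 - 1*2038) = -4073367 + (706 - 2038) = -4073367 - 1332 = -4074699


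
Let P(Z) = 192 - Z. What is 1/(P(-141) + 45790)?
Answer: 1/46123 ≈ 2.1681e-5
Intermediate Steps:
1/(P(-141) + 45790) = 1/((192 - 1*(-141)) + 45790) = 1/((192 + 141) + 45790) = 1/(333 + 45790) = 1/46123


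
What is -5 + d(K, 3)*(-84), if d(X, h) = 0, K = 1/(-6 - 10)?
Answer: -5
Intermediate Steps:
K = -1/16 (K = 1/(-16) = -1/16 ≈ -0.062500)
-5 + d(K, 3)*(-84) = -5 + 0*(-84) = -5 + 0 = -5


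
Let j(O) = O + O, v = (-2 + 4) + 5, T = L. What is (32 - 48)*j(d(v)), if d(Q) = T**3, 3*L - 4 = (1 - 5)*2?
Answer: 2048/27 ≈ 75.852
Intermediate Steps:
L = -4/3 (L = 4/3 + ((1 - 5)*2)/3 = 4/3 + (-4*2)/3 = 4/3 + (1/3)*(-8) = 4/3 - 8/3 = -4/3 ≈ -1.3333)
T = -4/3 ≈ -1.3333
v = 7 (v = 2 + 5 = 7)
d(Q) = -64/27 (d(Q) = (-4/3)**3 = -64/27)
j(O) = 2*O
(32 - 48)*j(d(v)) = (32 - 48)*(2*(-64/27)) = -16*(-128/27) = 2048/27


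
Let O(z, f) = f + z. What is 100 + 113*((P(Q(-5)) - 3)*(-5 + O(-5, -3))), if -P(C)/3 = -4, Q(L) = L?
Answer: -13121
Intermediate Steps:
P(C) = 12 (P(C) = -3*(-4) = 12)
100 + 113*((P(Q(-5)) - 3)*(-5 + O(-5, -3))) = 100 + 113*((12 - 3)*(-5 + (-3 - 5))) = 100 + 113*(9*(-5 - 8)) = 100 + 113*(9*(-13)) = 100 + 113*(-117) = 100 - 13221 = -13121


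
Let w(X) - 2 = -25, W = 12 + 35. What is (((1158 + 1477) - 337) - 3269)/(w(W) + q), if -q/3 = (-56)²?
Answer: 971/9431 ≈ 0.10296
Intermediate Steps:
W = 47
w(X) = -23 (w(X) = 2 - 25 = -23)
q = -9408 (q = -3*(-56)² = -3*3136 = -9408)
(((1158 + 1477) - 337) - 3269)/(w(W) + q) = (((1158 + 1477) - 337) - 3269)/(-23 - 9408) = ((2635 - 337) - 3269)/(-9431) = (2298 - 3269)*(-1/9431) = -971*(-1/9431) = 971/9431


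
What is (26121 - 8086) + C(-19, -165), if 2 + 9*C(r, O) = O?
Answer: 162148/9 ≈ 18016.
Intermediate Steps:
C(r, O) = -2/9 + O/9
(26121 - 8086) + C(-19, -165) = (26121 - 8086) + (-2/9 + (⅑)*(-165)) = 18035 + (-2/9 - 55/3) = 18035 - 167/9 = 162148/9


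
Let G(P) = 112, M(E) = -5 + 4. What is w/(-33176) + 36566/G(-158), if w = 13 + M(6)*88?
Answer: 37910063/116116 ≈ 326.48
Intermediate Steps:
M(E) = -1
w = -75 (w = 13 - 1*88 = 13 - 88 = -75)
w/(-33176) + 36566/G(-158) = -75/(-33176) + 36566/112 = -75*(-1/33176) + 36566*(1/112) = 75/33176 + 18283/56 = 37910063/116116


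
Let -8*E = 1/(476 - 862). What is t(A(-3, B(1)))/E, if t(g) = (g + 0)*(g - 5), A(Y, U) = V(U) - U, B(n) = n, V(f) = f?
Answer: 0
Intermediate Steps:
A(Y, U) = 0 (A(Y, U) = U - U = 0)
t(g) = g*(-5 + g)
E = 1/3088 (E = -1/(8*(476 - 862)) = -⅛/(-386) = -⅛*(-1/386) = 1/3088 ≈ 0.00032383)
t(A(-3, B(1)))/E = (0*(-5 + 0))/(1/3088) = (0*(-5))*3088 = 0*3088 = 0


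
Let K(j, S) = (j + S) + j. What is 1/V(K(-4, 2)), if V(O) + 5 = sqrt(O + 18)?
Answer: -5/13 - 2*sqrt(3)/13 ≈ -0.65108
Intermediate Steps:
K(j, S) = S + 2*j (K(j, S) = (S + j) + j = S + 2*j)
V(O) = -5 + sqrt(18 + O) (V(O) = -5 + sqrt(O + 18) = -5 + sqrt(18 + O))
1/V(K(-4, 2)) = 1/(-5 + sqrt(18 + (2 + 2*(-4)))) = 1/(-5 + sqrt(18 + (2 - 8))) = 1/(-5 + sqrt(18 - 6)) = 1/(-5 + sqrt(12)) = 1/(-5 + 2*sqrt(3))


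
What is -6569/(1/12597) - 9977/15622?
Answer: -1292715714023/15622 ≈ -8.2750e+7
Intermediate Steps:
-6569/(1/12597) - 9977/15622 = -6569/1/12597 - 9977*1/15622 = -6569*12597 - 9977/15622 = -82749693 - 9977/15622 = -1292715714023/15622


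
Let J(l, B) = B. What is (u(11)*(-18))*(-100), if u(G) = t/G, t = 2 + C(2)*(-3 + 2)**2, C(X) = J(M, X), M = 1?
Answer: 7200/11 ≈ 654.54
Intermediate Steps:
C(X) = X
t = 4 (t = 2 + 2*(-3 + 2)**2 = 2 + 2*(-1)**2 = 2 + 2*1 = 2 + 2 = 4)
u(G) = 4/G
(u(11)*(-18))*(-100) = ((4/11)*(-18))*(-100) = -72/11*(-100) = 7200/11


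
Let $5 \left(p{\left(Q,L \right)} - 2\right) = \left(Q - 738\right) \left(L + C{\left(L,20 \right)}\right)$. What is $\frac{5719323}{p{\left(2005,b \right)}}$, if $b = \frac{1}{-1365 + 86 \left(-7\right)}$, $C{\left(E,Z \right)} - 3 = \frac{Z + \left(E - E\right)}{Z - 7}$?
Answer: $\frac{20892686919}{4207954} \approx 4965.0$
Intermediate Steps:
$C{\left(E,Z \right)} = 3 + \frac{Z}{-7 + Z}$ ($C{\left(E,Z \right)} = 3 + \frac{Z + \left(E - E\right)}{Z - 7} = 3 + \frac{Z + 0}{-7 + Z} = 3 + \frac{Z}{-7 + Z}$)
$b = - \frac{1}{1967}$ ($b = \frac{1}{-1365 - 602} = \frac{1}{-1967} = - \frac{1}{1967} \approx -0.00050839$)
$p{\left(Q,L \right)} = 2 + \frac{\left(-738 + Q\right) \left(\frac{59}{13} + L\right)}{5}$ ($p{\left(Q,L \right)} = 2 + \frac{\left(Q - 738\right) \left(L + \frac{-21 + 4 \cdot 20}{-7 + 20}\right)}{5} = 2 + \frac{\left(-738 + Q\right) \left(L + \frac{-21 + 80}{13}\right)}{5} = 2 + \frac{\left(-738 + Q\right) \left(L + \frac{1}{13} \cdot 59\right)}{5} = 2 + \frac{\left(-738 + Q\right) \left(L + \frac{59}{13}\right)}{5} = 2 + \frac{\left(-738 + Q\right) \left(\frac{59}{13} + L\right)}{5}$)
$\frac{5719323}{p{\left(2005,b \right)}} = \frac{5719323}{- \frac{43412}{65} - - \frac{738}{9835} + \frac{59}{65} \cdot 2005 + \frac{1}{5} \left(- \frac{1}{1967}\right) 2005} = \frac{5719323}{- \frac{43412}{65} + \frac{738}{9835} + \frac{23659}{13} - \frac{401}{1967}} = \frac{5719323}{\frac{4207954}{3653}} = 5719323 \cdot \frac{3653}{4207954} = \frac{20892686919}{4207954}$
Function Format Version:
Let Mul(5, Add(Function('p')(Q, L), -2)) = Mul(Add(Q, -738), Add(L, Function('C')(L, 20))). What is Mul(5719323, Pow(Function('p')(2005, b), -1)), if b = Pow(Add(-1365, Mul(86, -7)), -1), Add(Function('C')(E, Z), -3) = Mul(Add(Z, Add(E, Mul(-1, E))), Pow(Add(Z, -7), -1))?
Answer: Rational(20892686919, 4207954) ≈ 4965.0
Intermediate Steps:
Function('C')(E, Z) = Add(3, Mul(Z, Pow(Add(-7, Z), -1))) (Function('C')(E, Z) = Add(3, Mul(Add(Z, Add(E, Mul(-1, E))), Pow(Add(Z, -7), -1))) = Add(3, Mul(Add(Z, 0), Pow(Add(-7, Z), -1))) = Add(3, Mul(Z, Pow(Add(-7, Z), -1))))
b = Rational(-1, 1967) (b = Pow(Add(-1365, -602), -1) = Pow(-1967, -1) = Rational(-1, 1967) ≈ -0.00050839)
Function('p')(Q, L) = Add(2, Mul(Rational(1, 5), Add(-738, Q), Add(Rational(59, 13), L))) (Function('p')(Q, L) = Add(2, Mul(Rational(1, 5), Mul(Add(Q, -738), Add(L, Mul(Pow(Add(-7, 20), -1), Add(-21, Mul(4, 20))))))) = Add(2, Mul(Rational(1, 5), Mul(Add(-738, Q), Add(L, Mul(Pow(13, -1), Add(-21, 80)))))) = Add(2, Mul(Rational(1, 5), Mul(Add(-738, Q), Add(L, Mul(Rational(1, 13), 59))))) = Add(2, Mul(Rational(1, 5), Mul(Add(-738, Q), Add(L, Rational(59, 13))))) = Add(2, Mul(Rational(1, 5), Mul(Add(-738, Q), Add(Rational(59, 13), L)))) = Add(2, Mul(Rational(1, 5), Add(-738, Q), Add(Rational(59, 13), L))))
Mul(5719323, Pow(Function('p')(2005, b), -1)) = Mul(5719323, Pow(Add(Rational(-43412, 65), Mul(Rational(-738, 5), Rational(-1, 1967)), Mul(Rational(59, 65), 2005), Mul(Rational(1, 5), Rational(-1, 1967), 2005)), -1)) = Mul(5719323, Pow(Add(Rational(-43412, 65), Rational(738, 9835), Rational(23659, 13), Rational(-401, 1967)), -1)) = Mul(5719323, Pow(Rational(4207954, 3653), -1)) = Mul(5719323, Rational(3653, 4207954)) = Rational(20892686919, 4207954)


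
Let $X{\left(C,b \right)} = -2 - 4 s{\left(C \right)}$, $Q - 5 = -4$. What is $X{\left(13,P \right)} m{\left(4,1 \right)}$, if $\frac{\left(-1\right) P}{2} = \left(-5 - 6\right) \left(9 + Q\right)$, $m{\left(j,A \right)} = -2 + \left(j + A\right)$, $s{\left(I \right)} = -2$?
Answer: $18$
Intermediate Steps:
$Q = 1$ ($Q = 5 - 4 = 1$)
$m{\left(j,A \right)} = -2 + A + j$ ($m{\left(j,A \right)} = -2 + \left(A + j\right) = -2 + A + j$)
$P = 220$ ($P = - 2 \left(-5 - 6\right) \left(9 + 1\right) = - 2 \left(\left(-11\right) 10\right) = \left(-2\right) \left(-110\right) = 220$)
$X{\left(C,b \right)} = 6$ ($X{\left(C,b \right)} = -2 - -8 = -2 + 8 = 6$)
$X{\left(13,P \right)} m{\left(4,1 \right)} = 6 \left(-2 + 1 + 4\right) = 6 \cdot 3 = 18$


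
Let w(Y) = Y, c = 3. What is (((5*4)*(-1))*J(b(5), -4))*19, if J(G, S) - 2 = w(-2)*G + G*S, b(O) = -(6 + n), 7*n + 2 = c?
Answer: -103360/7 ≈ -14766.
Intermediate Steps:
n = ⅐ (n = -2/7 + (⅐)*3 = -2/7 + 3/7 = ⅐ ≈ 0.14286)
b(O) = -43/7 (b(O) = -(6 + ⅐) = -1*43/7 = -43/7)
J(G, S) = 2 - 2*G + G*S (J(G, S) = 2 + (-2*G + G*S) = 2 - 2*G + G*S)
(((5*4)*(-1))*J(b(5), -4))*19 = (((5*4)*(-1))*(2 - 2*(-43/7) - 43/7*(-4)))*19 = ((20*(-1))*(2 + 86/7 + 172/7))*19 = -20*272/7*19 = -5440/7*19 = -103360/7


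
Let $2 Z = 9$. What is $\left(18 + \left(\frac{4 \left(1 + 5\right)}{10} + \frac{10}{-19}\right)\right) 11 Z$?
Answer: $\frac{93456}{95} \approx 983.75$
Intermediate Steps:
$Z = \frac{9}{2}$ ($Z = \frac{1}{2} \cdot 9 = \frac{9}{2} \approx 4.5$)
$\left(18 + \left(\frac{4 \left(1 + 5\right)}{10} + \frac{10}{-19}\right)\right) 11 Z = \left(18 + \left(\frac{4 \left(1 + 5\right)}{10} + \frac{10}{-19}\right)\right) 11 \cdot \frac{9}{2} = \left(18 + \left(4 \cdot 6 \cdot \frac{1}{10} + 10 \left(- \frac{1}{19}\right)\right)\right) 11 \cdot \frac{9}{2} = \left(18 + \left(24 \cdot \frac{1}{10} - \frac{10}{19}\right)\right) 11 \cdot \frac{9}{2} = \left(18 + \left(\frac{12}{5} - \frac{10}{19}\right)\right) 11 \cdot \frac{9}{2} = \left(18 + \frac{178}{95}\right) 11 \cdot \frac{9}{2} = \frac{1888}{95} \cdot 11 \cdot \frac{9}{2} = \frac{20768}{95} \cdot \frac{9}{2} = \frac{93456}{95}$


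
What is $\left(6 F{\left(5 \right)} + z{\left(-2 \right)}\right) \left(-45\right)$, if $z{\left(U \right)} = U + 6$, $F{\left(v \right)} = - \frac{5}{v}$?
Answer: $90$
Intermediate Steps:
$z{\left(U \right)} = 6 + U$
$\left(6 F{\left(5 \right)} + z{\left(-2 \right)}\right) \left(-45\right) = \left(6 \left(- \frac{5}{5}\right) + \left(6 - 2\right)\right) \left(-45\right) = \left(6 \left(\left(-5\right) \frac{1}{5}\right) + 4\right) \left(-45\right) = \left(6 \left(-1\right) + 4\right) \left(-45\right) = \left(-6 + 4\right) \left(-45\right) = \left(-2\right) \left(-45\right) = 90$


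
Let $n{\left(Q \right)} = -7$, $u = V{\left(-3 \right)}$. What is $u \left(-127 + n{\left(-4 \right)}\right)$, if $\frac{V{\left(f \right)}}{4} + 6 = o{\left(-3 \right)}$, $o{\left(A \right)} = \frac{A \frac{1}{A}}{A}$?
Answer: $\frac{10184}{3} \approx 3394.7$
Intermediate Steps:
$o{\left(A \right)} = \frac{1}{A}$ ($o{\left(A \right)} = 1 \frac{1}{A} = \frac{1}{A}$)
$V{\left(f \right)} = - \frac{76}{3}$ ($V{\left(f \right)} = -24 + \frac{4}{-3} = -24 + 4 \left(- \frac{1}{3}\right) = -24 - \frac{4}{3} = - \frac{76}{3}$)
$u = - \frac{76}{3} \approx -25.333$
$u \left(-127 + n{\left(-4 \right)}\right) = - \frac{76 \left(-127 - 7\right)}{3} = \left(- \frac{76}{3}\right) \left(-134\right) = \frac{10184}{3}$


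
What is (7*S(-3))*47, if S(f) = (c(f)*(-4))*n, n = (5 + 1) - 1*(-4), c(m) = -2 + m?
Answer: 65800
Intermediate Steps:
n = 10 (n = 6 + 4 = 10)
S(f) = 80 - 40*f (S(f) = ((-2 + f)*(-4))*10 = (8 - 4*f)*10 = 80 - 40*f)
(7*S(-3))*47 = (7*(80 - 40*(-3)))*47 = (7*(80 + 120))*47 = (7*200)*47 = 1400*47 = 65800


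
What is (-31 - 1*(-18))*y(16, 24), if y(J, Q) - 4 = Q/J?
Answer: -143/2 ≈ -71.500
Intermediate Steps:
y(J, Q) = 4 + Q/J
(-31 - 1*(-18))*y(16, 24) = (-31 - 1*(-18))*(4 + 24/16) = (-31 + 18)*(4 + 24*(1/16)) = -13*(4 + 3/2) = -13*11/2 = -143/2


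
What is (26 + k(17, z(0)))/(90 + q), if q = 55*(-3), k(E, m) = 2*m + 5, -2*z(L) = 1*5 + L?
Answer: -26/75 ≈ -0.34667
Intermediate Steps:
z(L) = -5/2 - L/2 (z(L) = -(1*5 + L)/2 = -(5 + L)/2 = -5/2 - L/2)
k(E, m) = 5 + 2*m
q = -165
(26 + k(17, z(0)))/(90 + q) = (26 + (5 + 2*(-5/2 - 1/2*0)))/(90 - 165) = (26 + (5 + 2*(-5/2 + 0)))/(-75) = (26 + (5 + 2*(-5/2)))*(-1/75) = (26 + (5 - 5))*(-1/75) = (26 + 0)*(-1/75) = 26*(-1/75) = -26/75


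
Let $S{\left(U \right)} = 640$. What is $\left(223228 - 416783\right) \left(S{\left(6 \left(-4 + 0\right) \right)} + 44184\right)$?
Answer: $-8675909320$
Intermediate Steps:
$\left(223228 - 416783\right) \left(S{\left(6 \left(-4 + 0\right) \right)} + 44184\right) = \left(223228 - 416783\right) \left(640 + 44184\right) = \left(-193555\right) 44824 = -8675909320$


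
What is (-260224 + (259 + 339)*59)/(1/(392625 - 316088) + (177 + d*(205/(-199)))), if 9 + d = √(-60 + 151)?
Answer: -138856957128036632777/114665499950270625 - 5375518493096946041*√91/802658499651894375 ≈ -1274.9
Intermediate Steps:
d = -9 + √91 (d = -9 + √(-60 + 151) = -9 + √91 ≈ 0.53939)
(-260224 + (259 + 339)*59)/(1/(392625 - 316088) + (177 + d*(205/(-199)))) = (-260224 + (259 + 339)*59)/(1/(392625 - 316088) + (177 + (-9 + √91)*(205/(-199)))) = (-260224 + 598*59)/(1/76537 + (177 + (-9 + √91)*(205*(-1/199)))) = (-260224 + 35282)/(1/76537 + (177 + (-9 + √91)*(-205/199))) = -224942/(1/76537 + (177 + (1845/199 - 205*√91/199))) = -224942/(1/76537 + (37068/199 - 205*√91/199)) = -224942/(2837073715/15230863 - 205*√91/199)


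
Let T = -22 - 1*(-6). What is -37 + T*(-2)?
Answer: -5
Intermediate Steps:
T = -16 (T = -22 + 6 = -16)
-37 + T*(-2) = -37 - 16*(-2) = -37 + 32 = -5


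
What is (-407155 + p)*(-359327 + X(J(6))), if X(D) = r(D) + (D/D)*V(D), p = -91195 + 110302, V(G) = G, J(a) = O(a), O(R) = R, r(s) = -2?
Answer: 139434571504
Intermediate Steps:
J(a) = a
p = 19107
X(D) = -2 + D (X(D) = -2 + (D/D)*D = -2 + 1*D = -2 + D)
(-407155 + p)*(-359327 + X(J(6))) = (-407155 + 19107)*(-359327 + (-2 + 6)) = -388048*(-359327 + 4) = -388048*(-359323) = 139434571504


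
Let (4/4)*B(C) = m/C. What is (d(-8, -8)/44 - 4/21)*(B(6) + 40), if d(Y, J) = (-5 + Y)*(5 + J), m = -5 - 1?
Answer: 8359/308 ≈ 27.140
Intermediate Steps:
m = -6
B(C) = -6/C
(d(-8, -8)/44 - 4/21)*(B(6) + 40) = ((-25 - 5*(-8) + 5*(-8) - 8*(-8))/44 - 4/21)*(-6/6 + 40) = ((-25 + 40 - 40 + 64)*(1/44) - 4*1/21)*(-6*⅙ + 40) = (39*(1/44) - 4/21)*(-1 + 40) = (39/44 - 4/21)*39 = (643/924)*39 = 8359/308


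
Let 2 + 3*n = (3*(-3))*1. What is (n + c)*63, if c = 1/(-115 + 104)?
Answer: -2604/11 ≈ -236.73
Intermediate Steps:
c = -1/11 (c = 1/(-11) = -1/11 ≈ -0.090909)
n = -11/3 (n = -⅔ + ((3*(-3))*1)/3 = -⅔ + (-9*1)/3 = -⅔ + (⅓)*(-9) = -⅔ - 3 = -11/3 ≈ -3.6667)
(n + c)*63 = (-11/3 - 1/11)*63 = -124/33*63 = -2604/11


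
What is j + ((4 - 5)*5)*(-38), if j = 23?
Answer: 213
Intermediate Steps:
j + ((4 - 5)*5)*(-38) = 23 + ((4 - 5)*5)*(-38) = 23 - 1*5*(-38) = 23 - 5*(-38) = 23 + 190 = 213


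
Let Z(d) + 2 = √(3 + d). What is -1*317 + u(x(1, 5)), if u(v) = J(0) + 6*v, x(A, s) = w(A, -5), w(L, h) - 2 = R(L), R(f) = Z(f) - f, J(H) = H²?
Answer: -311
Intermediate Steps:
Z(d) = -2 + √(3 + d)
R(f) = -2 + √(3 + f) - f (R(f) = (-2 + √(3 + f)) - f = -2 + √(3 + f) - f)
w(L, h) = √(3 + L) - L (w(L, h) = 2 + (-2 + √(3 + L) - L) = √(3 + L) - L)
x(A, s) = √(3 + A) - A
u(v) = 6*v (u(v) = 0² + 6*v = 0 + 6*v = 6*v)
-1*317 + u(x(1, 5)) = -1*317 + 6*(√(3 + 1) - 1*1) = -317 + 6*(√4 - 1) = -317 + 6*(2 - 1) = -317 + 6*1 = -317 + 6 = -311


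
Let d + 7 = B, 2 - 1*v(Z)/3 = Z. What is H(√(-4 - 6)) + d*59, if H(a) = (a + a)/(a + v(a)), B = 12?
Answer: 5595/19 + 3*I*√10/19 ≈ 294.47 + 0.49931*I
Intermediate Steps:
v(Z) = 6 - 3*Z
d = 5 (d = -7 + 12 = 5)
H(a) = 2*a/(6 - 2*a) (H(a) = (a + a)/(a + (6 - 3*a)) = (2*a)/(6 - 2*a) = 2*a/(6 - 2*a))
H(√(-4 - 6)) + d*59 = -√(-4 - 6)/(-3 + √(-4 - 6)) + 5*59 = -√(-10)/(-3 + √(-10)) + 295 = -I*√10/(-3 + I*√10) + 295 = 295 - I*√10/(-3 + I*√10)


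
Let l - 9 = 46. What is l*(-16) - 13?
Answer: -893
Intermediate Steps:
l = 55 (l = 9 + 46 = 55)
l*(-16) - 13 = 55*(-16) - 13 = -880 - 13 = -893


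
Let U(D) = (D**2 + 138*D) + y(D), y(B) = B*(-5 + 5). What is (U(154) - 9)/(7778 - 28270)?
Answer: -44959/20492 ≈ -2.1940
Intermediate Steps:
y(B) = 0 (y(B) = B*0 = 0)
U(D) = D**2 + 138*D (U(D) = (D**2 + 138*D) + 0 = D**2 + 138*D)
(U(154) - 9)/(7778 - 28270) = (154*(138 + 154) - 9)/(7778 - 28270) = (154*292 - 9)/(-20492) = (44968 - 9)*(-1/20492) = 44959*(-1/20492) = -44959/20492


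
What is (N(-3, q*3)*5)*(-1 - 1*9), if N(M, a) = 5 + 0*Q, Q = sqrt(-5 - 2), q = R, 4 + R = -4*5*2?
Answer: -250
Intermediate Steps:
R = -44 (R = -4 - 4*5*2 = -4 - 20*2 = -4 - 40 = -44)
q = -44
Q = I*sqrt(7) (Q = sqrt(-7) = I*sqrt(7) ≈ 2.6458*I)
N(M, a) = 5 (N(M, a) = 5 + 0*(I*sqrt(7)) = 5 + 0 = 5)
(N(-3, q*3)*5)*(-1 - 1*9) = (5*5)*(-1 - 1*9) = 25*(-1 - 9) = 25*(-10) = -250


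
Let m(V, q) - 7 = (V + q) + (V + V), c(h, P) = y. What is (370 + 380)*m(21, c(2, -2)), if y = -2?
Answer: 51000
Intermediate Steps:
c(h, P) = -2
m(V, q) = 7 + q + 3*V (m(V, q) = 7 + ((V + q) + (V + V)) = 7 + ((V + q) + 2*V) = 7 + (q + 3*V) = 7 + q + 3*V)
(370 + 380)*m(21, c(2, -2)) = (370 + 380)*(7 - 2 + 3*21) = 750*(7 - 2 + 63) = 750*68 = 51000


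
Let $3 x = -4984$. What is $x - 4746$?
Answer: $- \frac{19222}{3} \approx -6407.3$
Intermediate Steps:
$x = - \frac{4984}{3}$ ($x = \frac{1}{3} \left(-4984\right) = - \frac{4984}{3} \approx -1661.3$)
$x - 4746 = - \frac{4984}{3} - 4746 = - \frac{19222}{3}$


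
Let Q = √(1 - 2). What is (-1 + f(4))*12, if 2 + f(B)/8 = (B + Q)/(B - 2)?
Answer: -12 + 48*I ≈ -12.0 + 48.0*I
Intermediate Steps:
Q = I (Q = √(-1) = I ≈ 1.0*I)
f(B) = -16 + 8*(I + B)/(-2 + B) (f(B) = -16 + 8*((B + I)/(B - 2)) = -16 + 8*((I + B)/(-2 + B)) = -16 + 8*(I + B)/(-2 + B))
(-1 + f(4))*12 = (-1 + 8*(4 + I - 1*4)/(-2 + 4))*12 = (-1 + 8*(4 + I - 4)/2)*12 = (-1 + 8*(½)*I)*12 = (-1 + 4*I)*12 = -12 + 48*I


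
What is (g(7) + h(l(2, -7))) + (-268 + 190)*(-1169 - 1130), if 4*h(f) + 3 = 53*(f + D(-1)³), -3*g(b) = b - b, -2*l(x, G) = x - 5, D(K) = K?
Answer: 1434623/8 ≈ 1.7933e+5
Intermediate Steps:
l(x, G) = 5/2 - x/2 (l(x, G) = -(x - 5)/2 = -(-5 + x)/2 = 5/2 - x/2)
g(b) = 0 (g(b) = -(b - b)/3 = -⅓*0 = 0)
h(f) = -14 + 53*f/4 (h(f) = -¾ + (53*(f + (-1)³))/4 = -¾ + (53*(f - 1))/4 = -¾ + (53*(-1 + f))/4 = -¾ + (-53 + 53*f)/4 = -¾ + (-53/4 + 53*f/4) = -14 + 53*f/4)
(g(7) + h(l(2, -7))) + (-268 + 190)*(-1169 - 1130) = (0 + (-14 + 53*(5/2 - ½*2)/4)) + (-268 + 190)*(-1169 - 1130) = (0 + (-14 + 53*(5/2 - 1)/4)) - 78*(-2299) = (0 + (-14 + (53/4)*(3/2))) + 179322 = (0 + (-14 + 159/8)) + 179322 = (0 + 47/8) + 179322 = 47/8 + 179322 = 1434623/8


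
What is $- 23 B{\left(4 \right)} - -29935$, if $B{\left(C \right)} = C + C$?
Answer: $29751$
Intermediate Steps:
$B{\left(C \right)} = 2 C$
$- 23 B{\left(4 \right)} - -29935 = - 23 \cdot 2 \cdot 4 - -29935 = \left(-23\right) 8 + 29935 = -184 + 29935 = 29751$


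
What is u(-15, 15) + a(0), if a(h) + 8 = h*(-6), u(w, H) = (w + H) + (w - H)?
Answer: -38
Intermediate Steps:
u(w, H) = 2*w (u(w, H) = (H + w) + (w - H) = 2*w)
a(h) = -8 - 6*h (a(h) = -8 + h*(-6) = -8 - 6*h)
u(-15, 15) + a(0) = 2*(-15) + (-8 - 6*0) = -30 + (-8 + 0) = -30 - 8 = -38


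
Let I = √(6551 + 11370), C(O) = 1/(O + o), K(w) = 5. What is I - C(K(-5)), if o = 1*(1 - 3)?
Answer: -⅓ + √17921 ≈ 133.54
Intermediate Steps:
o = -2 (o = 1*(-2) = -2)
C(O) = 1/(-2 + O) (C(O) = 1/(O - 2) = 1/(-2 + O))
I = √17921 ≈ 133.87
I - C(K(-5)) = √17921 - 1/(-2 + 5) = √17921 - 1/3 = √17921 - 1*⅓ = √17921 - ⅓ = -⅓ + √17921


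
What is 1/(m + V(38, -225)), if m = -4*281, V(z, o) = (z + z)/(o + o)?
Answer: -225/252938 ≈ -0.00088955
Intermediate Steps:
V(z, o) = z/o (V(z, o) = (2*z)/((2*o)) = (2*z)*(1/(2*o)) = z/o)
m = -1124
1/(m + V(38, -225)) = 1/(-1124 + 38/(-225)) = 1/(-1124 + 38*(-1/225)) = 1/(-1124 - 38/225) = 1/(-252938/225) = -225/252938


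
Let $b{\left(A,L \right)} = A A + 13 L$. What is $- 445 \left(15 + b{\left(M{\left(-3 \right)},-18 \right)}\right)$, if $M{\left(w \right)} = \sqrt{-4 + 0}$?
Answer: $99235$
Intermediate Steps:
$M{\left(w \right)} = 2 i$ ($M{\left(w \right)} = \sqrt{-4} = 2 i$)
$b{\left(A,L \right)} = A^{2} + 13 L$
$- 445 \left(15 + b{\left(M{\left(-3 \right)},-18 \right)}\right) = - 445 \left(15 + \left(\left(2 i\right)^{2} + 13 \left(-18\right)\right)\right) = - 445 \left(15 - 238\right) = \left(-445\right) \left(-223\right) = 99235$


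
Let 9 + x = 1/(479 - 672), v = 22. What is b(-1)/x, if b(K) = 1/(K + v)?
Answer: -193/36498 ≈ -0.0052880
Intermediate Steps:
b(K) = 1/(22 + K) (b(K) = 1/(K + 22) = 1/(22 + K))
x = -1738/193 (x = -9 + 1/(479 - 672) = -9 + 1/(-193) = -9 - 1/193 = -1738/193 ≈ -9.0052)
b(-1)/x = 1/((22 - 1)*(-1738/193)) = -193/1738/21 = (1/21)*(-193/1738) = -193/36498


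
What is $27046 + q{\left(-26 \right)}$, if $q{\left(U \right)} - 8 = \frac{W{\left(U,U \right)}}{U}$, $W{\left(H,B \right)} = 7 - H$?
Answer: $\frac{703371}{26} \approx 27053.0$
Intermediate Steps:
$q{\left(U \right)} = 8 + \frac{7 - U}{U}$
$27046 + q{\left(-26 \right)} = 27046 + \left(7 + \frac{7}{-26}\right) = 27046 + \left(7 + 7 \left(- \frac{1}{26}\right)\right) = 27046 + \left(7 - \frac{7}{26}\right) = 27046 + \frac{175}{26} = \frac{703371}{26}$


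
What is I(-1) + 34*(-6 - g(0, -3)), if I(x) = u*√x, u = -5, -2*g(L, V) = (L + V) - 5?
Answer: -340 - 5*I ≈ -340.0 - 5.0*I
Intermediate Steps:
g(L, V) = 5/2 - L/2 - V/2 (g(L, V) = -((L + V) - 5)/2 = -(-5 + L + V)/2 = 5/2 - L/2 - V/2)
I(x) = -5*√x
I(-1) + 34*(-6 - g(0, -3)) = -5*I + 34*(-6 - (5/2 - ½*0 - ½*(-3))) = -5*I + 34*(-6 - (5/2 + 0 + 3/2)) = -5*I + 34*(-6 - 1*4) = -5*I + 34*(-6 - 4) = -5*I + 34*(-10) = -5*I - 340 = -340 - 5*I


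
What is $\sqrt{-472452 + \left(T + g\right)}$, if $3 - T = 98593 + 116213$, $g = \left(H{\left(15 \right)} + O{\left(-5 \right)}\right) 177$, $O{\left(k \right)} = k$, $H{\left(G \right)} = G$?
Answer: $3 i \sqrt{76165} \approx 827.94 i$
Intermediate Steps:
$g = 1770$ ($g = \left(15 - 5\right) 177 = 10 \cdot 177 = 1770$)
$T = -214803$ ($T = 3 - \left(98593 + 116213\right) = 3 - 214806 = -214803$)
$\sqrt{-472452 + \left(T + g\right)} = \sqrt{-472452 + \left(-214803 + 1770\right)} = \sqrt{-472452 - 213033} = \sqrt{-685485} = 3 i \sqrt{76165}$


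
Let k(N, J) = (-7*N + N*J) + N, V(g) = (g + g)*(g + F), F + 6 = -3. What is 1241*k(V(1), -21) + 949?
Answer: 537061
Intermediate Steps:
F = -9 (F = -6 - 3 = -9)
V(g) = 2*g*(-9 + g) (V(g) = (g + g)*(g - 9) = (2*g)*(-9 + g) = 2*g*(-9 + g))
k(N, J) = -6*N + J*N (k(N, J) = (-7*N + J*N) + N = -6*N + J*N)
1241*k(V(1), -21) + 949 = 1241*((2*1*(-9 + 1))*(-6 - 21)) + 949 = 1241*((2*1*(-8))*(-27)) + 949 = 1241*(-16*(-27)) + 949 = 1241*432 + 949 = 536112 + 949 = 537061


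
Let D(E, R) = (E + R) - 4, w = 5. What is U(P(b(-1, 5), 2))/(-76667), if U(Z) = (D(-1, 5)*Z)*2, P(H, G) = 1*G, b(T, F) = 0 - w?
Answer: 0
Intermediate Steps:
b(T, F) = -5 (b(T, F) = 0 - 1*5 = 0 - 5 = -5)
P(H, G) = G
D(E, R) = -4 + E + R
U(Z) = 0 (U(Z) = ((-4 - 1 + 5)*Z)*2 = (0*Z)*2 = 0*2 = 0)
U(P(b(-1, 5), 2))/(-76667) = 0/(-76667) = 0*(-1/76667) = 0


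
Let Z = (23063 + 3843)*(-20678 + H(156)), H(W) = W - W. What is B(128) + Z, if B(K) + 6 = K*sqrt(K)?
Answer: -556362274 + 1024*sqrt(2) ≈ -5.5636e+8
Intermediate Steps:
H(W) = 0
B(K) = -6 + K**(3/2) (B(K) = -6 + K*sqrt(K) = -6 + K**(3/2))
Z = -556362268 (Z = (23063 + 3843)*(-20678 + 0) = 26906*(-20678) = -556362268)
B(128) + Z = (-6 + 128**(3/2)) - 556362268 = (-6 + 1024*sqrt(2)) - 556362268 = -556362274 + 1024*sqrt(2)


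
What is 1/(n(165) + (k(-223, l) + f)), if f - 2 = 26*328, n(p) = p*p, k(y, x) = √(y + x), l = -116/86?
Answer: 1537465/54972070722 - I*√414821/54972070722 ≈ 2.7968e-5 - 1.1716e-8*I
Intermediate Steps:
l = -58/43 (l = -116*1/86 = -58/43 ≈ -1.3488)
k(y, x) = √(x + y)
n(p) = p²
f = 8530 (f = 2 + 26*328 = 2 + 8528 = 8530)
1/(n(165) + (k(-223, l) + f)) = 1/(165² + (√(-58/43 - 223) + 8530)) = 1/(27225 + (√(-9647/43) + 8530)) = 1/(27225 + (I*√414821/43 + 8530)) = 1/(27225 + (8530 + I*√414821/43)) = 1/(35755 + I*√414821/43)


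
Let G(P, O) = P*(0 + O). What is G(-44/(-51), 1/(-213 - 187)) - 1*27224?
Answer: -138842411/5100 ≈ -27224.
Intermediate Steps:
G(P, O) = O*P (G(P, O) = P*O = O*P)
G(-44/(-51), 1/(-213 - 187)) - 1*27224 = (-44/(-51))/(-213 - 187) - 1*27224 = (-44*(-1/51))/(-400) - 27224 = -1/400*44/51 - 27224 = -11/5100 - 27224 = -138842411/5100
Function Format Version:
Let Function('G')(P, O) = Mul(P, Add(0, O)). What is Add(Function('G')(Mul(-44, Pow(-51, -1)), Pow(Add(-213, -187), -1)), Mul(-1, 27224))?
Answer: Rational(-138842411, 5100) ≈ -27224.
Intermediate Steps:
Function('G')(P, O) = Mul(O, P) (Function('G')(P, O) = Mul(P, O) = Mul(O, P))
Add(Function('G')(Mul(-44, Pow(-51, -1)), Pow(Add(-213, -187), -1)), Mul(-1, 27224)) = Add(Mul(Pow(Add(-213, -187), -1), Mul(-44, Pow(-51, -1))), Mul(-1, 27224)) = Add(Mul(Pow(-400, -1), Mul(-44, Rational(-1, 51))), -27224) = Add(Mul(Rational(-1, 400), Rational(44, 51)), -27224) = Add(Rational(-11, 5100), -27224) = Rational(-138842411, 5100)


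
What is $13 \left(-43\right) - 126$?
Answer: $-685$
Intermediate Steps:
$13 \left(-43\right) - 126 = -559 - 126 = -685$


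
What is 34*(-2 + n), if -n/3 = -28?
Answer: 2788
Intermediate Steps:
n = 84 (n = -3*(-28) = 84)
34*(-2 + n) = 34*(-2 + 84) = 34*82 = 2788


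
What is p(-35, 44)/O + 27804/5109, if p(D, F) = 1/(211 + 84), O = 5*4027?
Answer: 55050299803/10115521975 ≈ 5.4422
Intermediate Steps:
O = 20135
p(D, F) = 1/295
p(-35, 44)/O + 27804/5109 = (1/295)/20135 + 27804/5109 = (1/295)*(1/20135) + 27804*(1/5109) = 1/5939825 + 9268/1703 = 55050299803/10115521975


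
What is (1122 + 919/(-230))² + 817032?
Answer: 109342486681/52900 ≈ 2.0670e+6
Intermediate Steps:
(1122 + 919/(-230))² + 817032 = (1122 + 919*(-1/230))² + 817032 = (1122 - 919/230)² + 817032 = (257141/230)² + 817032 = 66121493881/52900 + 817032 = 109342486681/52900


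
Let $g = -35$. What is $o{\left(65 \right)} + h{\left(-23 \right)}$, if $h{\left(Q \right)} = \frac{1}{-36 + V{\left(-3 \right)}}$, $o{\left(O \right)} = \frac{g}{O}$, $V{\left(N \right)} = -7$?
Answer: $- \frac{314}{559} \approx -0.56172$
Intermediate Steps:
$o{\left(O \right)} = - \frac{35}{O}$
$h{\left(Q \right)} = - \frac{1}{43}$ ($h{\left(Q \right)} = \frac{1}{-36 - 7} = \frac{1}{-43} = - \frac{1}{43}$)
$o{\left(65 \right)} + h{\left(-23 \right)} = - \frac{35}{65} - \frac{1}{43} = \left(-35\right) \frac{1}{65} - \frac{1}{43} = - \frac{7}{13} - \frac{1}{43} = - \frac{314}{559}$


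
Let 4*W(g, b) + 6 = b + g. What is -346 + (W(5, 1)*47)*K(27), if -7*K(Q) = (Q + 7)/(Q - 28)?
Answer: -346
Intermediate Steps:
K(Q) = -(7 + Q)/(7*(-28 + Q)) (K(Q) = -(Q + 7)/(7*(Q - 28)) = -(7 + Q)/(7*(-28 + Q)))
W(g, b) = -3/2 + b/4 + g/4 (W(g, b) = -3/2 + (b + g)/4 = -3/2 + (b/4 + g/4) = -3/2 + b/4 + g/4)
-346 + (W(5, 1)*47)*K(27) = -346 + ((-3/2 + (¼)*1 + (¼)*5)*47)*((-7 - 1*27)/(7*(-28 + 27))) = -346 + ((-3/2 + ¼ + 5/4)*47)*((⅐)*(-7 - 27)/(-1)) = -346 + (0*47)*((⅐)*(-1)*(-34)) = -346 + 0*(34/7) = -346 + 0 = -346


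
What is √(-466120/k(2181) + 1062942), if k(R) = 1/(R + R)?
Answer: 3*I*√225794722 ≈ 45079.0*I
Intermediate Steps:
k(R) = 1/(2*R)
√(-466120/k(2181) + 1062942) = √(-466120/((½)/2181) + 1062942) = √(-466120/((½)*(1/2181)) + 1062942) = √(-466120/1/4362 + 1062942) = √(-466120*4362 + 1062942) = √(-2033215440 + 1062942) = √(-2032152498) = 3*I*√225794722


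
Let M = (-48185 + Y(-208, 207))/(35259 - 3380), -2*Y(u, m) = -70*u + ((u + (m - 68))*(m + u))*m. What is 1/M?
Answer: -63758/125213 ≈ -0.50920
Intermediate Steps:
Y(u, m) = 35*u - m*(m + u)*(-68 + m + u)/2 (Y(u, m) = -(-70*u + ((u + (m - 68))*(m + u))*m)/2 = -(-70*u + ((u + (-68 + m))*(m + u))*m)/2 = -(-70*u + ((-68 + m + u)*(m + u))*m)/2 = -(-70*u + ((m + u)*(-68 + m + u))*m)/2 = -(-70*u + m*(m + u)*(-68 + m + u))/2 = 35*u - m*(m + u)*(-68 + m + u)/2)
M = -125213/63758 (M = (-48185 + (34*207**2 + 35*(-208) - 1/2*207**3 - 1*(-208)*207**2 + 34*207*(-208) - 1/2*207*(-208)**2))/(35259 - 3380) = (-48185 + (34*42849 - 7280 - 1/2*8869743 - 1*(-208)*42849 - 1463904 - 1/2*207*43264))/31879 = (-48185 + (1456866 - 7280 - 8869743/2 + 8912592 - 1463904 - 4477824))*(1/31879) = (-48185 - 28843/2)*(1/31879) = -125213/2*1/31879 = -125213/63758 ≈ -1.9639)
1/M = 1/(-125213/63758) = -63758/125213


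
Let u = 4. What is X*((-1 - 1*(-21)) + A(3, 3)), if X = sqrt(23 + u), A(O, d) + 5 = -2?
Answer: 39*sqrt(3) ≈ 67.550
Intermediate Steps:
A(O, d) = -7 (A(O, d) = -5 - 2 = -7)
X = 3*sqrt(3) (X = sqrt(23 + 4) = sqrt(27) = 3*sqrt(3) ≈ 5.1962)
X*((-1 - 1*(-21)) + A(3, 3)) = (3*sqrt(3))*((-1 - 1*(-21)) - 7) = (3*sqrt(3))*((-1 + 21) - 7) = (3*sqrt(3))*(20 - 7) = (3*sqrt(3))*13 = 39*sqrt(3)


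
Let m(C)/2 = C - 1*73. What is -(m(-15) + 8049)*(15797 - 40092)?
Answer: 191274535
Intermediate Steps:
m(C) = -146 + 2*C (m(C) = 2*(C - 1*73) = 2*(C - 73) = 2*(-73 + C) = -146 + 2*C)
-(m(-15) + 8049)*(15797 - 40092) = -((-146 + 2*(-15)) + 8049)*(15797 - 40092) = -((-146 - 30) + 8049)*(-24295) = -(-176 + 8049)*(-24295) = -7873*(-24295) = -1*(-191274535) = 191274535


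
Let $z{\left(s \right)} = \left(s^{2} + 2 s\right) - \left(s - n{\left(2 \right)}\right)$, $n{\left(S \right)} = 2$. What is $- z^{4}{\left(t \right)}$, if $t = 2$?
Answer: $-4096$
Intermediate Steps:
$z{\left(s \right)} = 2 + s + s^{2}$ ($z{\left(s \right)} = \left(s^{2} + 2 s\right) - \left(-2 + s\right) = 2 + s + s^{2}$)
$- z^{4}{\left(t \right)} = - \left(2 + 2 + 2^{2}\right)^{4} = - \left(2 + 2 + 4\right)^{4} = - 8^{4} = \left(-1\right) 4096 = -4096$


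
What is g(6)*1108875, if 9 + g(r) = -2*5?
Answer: -21068625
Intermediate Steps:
g(r) = -19 (g(r) = -9 - 2*5 = -9 - 10 = -19)
g(6)*1108875 = -19*1108875 = -21068625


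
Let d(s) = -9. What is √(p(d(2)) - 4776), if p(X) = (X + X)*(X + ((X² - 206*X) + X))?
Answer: I*√39282 ≈ 198.2*I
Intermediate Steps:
p(X) = 2*X*(X² - 204*X) (p(X) = (2*X)*(X + (X² - 205*X)) = (2*X)*(X² - 204*X) = 2*X*(X² - 204*X))
√(p(d(2)) - 4776) = √(2*(-9)²*(-204 - 9) - 4776) = √(2*81*(-213) - 4776) = √(-34506 - 4776) = √(-39282) = I*√39282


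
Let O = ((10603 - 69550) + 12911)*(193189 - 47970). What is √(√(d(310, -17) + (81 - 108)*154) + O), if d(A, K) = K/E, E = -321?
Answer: √(-688860191429244 + 321*I*√428439021)/321 ≈ 0.00039432 + 81764.0*I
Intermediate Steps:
d(A, K) = -K/321 (d(A, K) = K/(-321) = K*(-1/321) = -K/321)
O = -6685301884 (O = (-58947 + 12911)*145219 = -46036*145219 = -6685301884)
√(√(d(310, -17) + (81 - 108)*154) + O) = √(√(-1/321*(-17) + (81 - 108)*154) - 6685301884) = √(√(17/321 - 27*154) - 6685301884) = √(√(17/321 - 4158) - 6685301884) = √(√(-1334701/321) - 6685301884) = √(I*√428439021/321 - 6685301884) = √(-6685301884 + I*√428439021/321)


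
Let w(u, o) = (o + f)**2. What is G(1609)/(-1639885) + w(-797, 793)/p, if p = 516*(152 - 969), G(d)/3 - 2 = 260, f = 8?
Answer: -350827737159/230443199740 ≈ -1.5224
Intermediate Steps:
G(d) = 786 (G(d) = 6 + 3*260 = 6 + 780 = 786)
w(u, o) = (8 + o)**2 (w(u, o) = (o + 8)**2 = (8 + o)**2)
p = -421572 (p = 516*(-817) = -421572)
G(1609)/(-1639885) + w(-797, 793)/p = 786/(-1639885) + (8 + 793)**2/(-421572) = 786*(-1/1639885) + 801**2*(-1/421572) = -786/1639885 + 641601*(-1/421572) = -786/1639885 - 213867/140524 = -350827737159/230443199740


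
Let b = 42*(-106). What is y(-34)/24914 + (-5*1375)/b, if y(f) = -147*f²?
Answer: -292626757/55458564 ≈ -5.2765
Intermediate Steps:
b = -4452
y(-34)/24914 + (-5*1375)/b = -147*(-34)²/24914 - 5*1375/(-4452) = -147*1156*(1/24914) - 6875*(-1/4452) = -169932*1/24914 + 6875/4452 = -84966/12457 + 6875/4452 = -292626757/55458564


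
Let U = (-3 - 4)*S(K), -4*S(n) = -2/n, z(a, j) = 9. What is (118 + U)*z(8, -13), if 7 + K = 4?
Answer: 2145/2 ≈ 1072.5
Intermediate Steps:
K = -3 (K = -7 + 4 = -3)
S(n) = 1/(2*n) (S(n) = -(-1)/(2*n) = 1/(2*n))
U = 7/6 (U = (-3 - 4)*((1/2)/(-3)) = -7*(-1)/(2*3) = -7*(-1/6) = 7/6 ≈ 1.1667)
(118 + U)*z(8, -13) = (118 + 7/6)*9 = (715/6)*9 = 2145/2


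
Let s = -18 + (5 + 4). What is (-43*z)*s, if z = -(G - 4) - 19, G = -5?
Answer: -3870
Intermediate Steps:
s = -9 (s = -18 + 9 = -9)
z = -10 (z = -(-5 - 4) - 19 = -1*(-9) - 19 = 9 - 19 = -10)
(-43*z)*s = -43*(-10)*(-9) = 430*(-9) = -3870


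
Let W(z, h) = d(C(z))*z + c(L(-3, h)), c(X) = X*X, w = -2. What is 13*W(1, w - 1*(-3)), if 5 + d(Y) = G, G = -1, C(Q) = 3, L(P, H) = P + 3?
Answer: -78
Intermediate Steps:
L(P, H) = 3 + P
c(X) = X**2
d(Y) = -6 (d(Y) = -5 - 1 = -6)
W(z, h) = -6*z (W(z, h) = -6*z + (3 - 3)**2 = -6*z + 0**2 = -6*z + 0 = -6*z)
13*W(1, w - 1*(-3)) = 13*(-6*1) = 13*(-6) = -78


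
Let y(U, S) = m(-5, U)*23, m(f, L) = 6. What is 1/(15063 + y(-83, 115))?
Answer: 1/15201 ≈ 6.5785e-5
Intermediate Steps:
y(U, S) = 138 (y(U, S) = 6*23 = 138)
1/(15063 + y(-83, 115)) = 1/(15063 + 138) = 1/15201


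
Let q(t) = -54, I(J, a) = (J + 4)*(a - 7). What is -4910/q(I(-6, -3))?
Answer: 2455/27 ≈ 90.926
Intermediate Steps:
I(J, a) = (-7 + a)*(4 + J) (I(J, a) = (4 + J)*(-7 + a) = (-7 + a)*(4 + J))
-4910/q(I(-6, -3)) = -4910/(-54) = -4910*(-1/54) = 2455/27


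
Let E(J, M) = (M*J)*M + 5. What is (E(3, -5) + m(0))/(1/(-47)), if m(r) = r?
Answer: -3760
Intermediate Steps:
E(J, M) = 5 + J*M² (E(J, M) = (J*M)*M + 5 = J*M² + 5 = 5 + J*M²)
(E(3, -5) + m(0))/(1/(-47)) = ((5 + 3*(-5)²) + 0)/(1/(-47)) = ((5 + 3*25) + 0)/(-1/47) = -47*((5 + 75) + 0) = -47*(80 + 0) = -47*80 = -3760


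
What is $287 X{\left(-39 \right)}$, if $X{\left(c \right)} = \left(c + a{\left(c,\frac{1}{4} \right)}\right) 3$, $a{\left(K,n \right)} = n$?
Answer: $- \frac{133455}{4} \approx -33364.0$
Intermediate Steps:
$X{\left(c \right)} = \frac{3}{4} + 3 c$ ($X{\left(c \right)} = \left(c + \frac{1}{4}\right) 3 = \left(\frac{1}{4} + c\right) 3 = \frac{3}{4} + 3 c$)
$287 X{\left(-39 \right)} = 287 \left(\frac{3}{4} + 3 \left(-39\right)\right) = 287 \left(\frac{3}{4} - 117\right) = 287 \left(- \frac{465}{4}\right) = - \frac{133455}{4}$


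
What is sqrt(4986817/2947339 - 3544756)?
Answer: 9*I*sqrt(380155520710772473)/2947339 ≈ 1882.8*I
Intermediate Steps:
sqrt(4986817/2947339 - 3544756) = sqrt(-10447592617467/2947339) = 9*I*sqrt(380155520710772473)/2947339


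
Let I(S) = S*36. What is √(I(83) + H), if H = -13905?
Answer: 3*I*√1213 ≈ 104.48*I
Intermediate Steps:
I(S) = 36*S
√(I(83) + H) = √(36*83 - 13905) = √(2988 - 13905) = √(-10917) = 3*I*√1213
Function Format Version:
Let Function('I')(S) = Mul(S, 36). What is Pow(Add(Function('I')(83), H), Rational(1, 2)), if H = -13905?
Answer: Mul(3, I, Pow(1213, Rational(1, 2))) ≈ Mul(104.48, I)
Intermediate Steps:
Function('I')(S) = Mul(36, S)
Pow(Add(Function('I')(83), H), Rational(1, 2)) = Pow(Add(Mul(36, 83), -13905), Rational(1, 2)) = Pow(Add(2988, -13905), Rational(1, 2)) = Pow(-10917, Rational(1, 2)) = Mul(3, I, Pow(1213, Rational(1, 2)))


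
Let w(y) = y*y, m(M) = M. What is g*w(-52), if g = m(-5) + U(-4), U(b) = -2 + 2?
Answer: -13520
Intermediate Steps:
w(y) = y²
U(b) = 0
g = -5 (g = -5 + 0 = -5)
g*w(-52) = -5*(-52)² = -5*2704 = -13520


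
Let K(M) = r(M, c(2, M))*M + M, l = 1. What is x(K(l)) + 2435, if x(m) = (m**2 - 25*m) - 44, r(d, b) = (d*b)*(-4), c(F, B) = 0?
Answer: 2367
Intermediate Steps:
r(d, b) = -4*b*d (r(d, b) = (b*d)*(-4) = -4*b*d)
K(M) = M (K(M) = (-4*0*M)*M + M = 0*M + M = 0 + M = M)
x(m) = -44 + m**2 - 25*m
x(K(l)) + 2435 = (-44 + 1**2 - 25*1) + 2435 = (-44 + 1 - 25) + 2435 = -68 + 2435 = 2367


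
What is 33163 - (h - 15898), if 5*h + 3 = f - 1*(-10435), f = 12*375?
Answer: 230373/5 ≈ 46075.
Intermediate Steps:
f = 4500
h = 14932/5 (h = -⅗ + (4500 - 1*(-10435))/5 = -⅗ + (4500 + 10435)/5 = -⅗ + (⅕)*14935 = -⅗ + 2987 = 14932/5 ≈ 2986.4)
33163 - (h - 15898) = 33163 - (14932/5 - 15898) = 33163 - 1*(-64558/5) = 33163 + 64558/5 = 230373/5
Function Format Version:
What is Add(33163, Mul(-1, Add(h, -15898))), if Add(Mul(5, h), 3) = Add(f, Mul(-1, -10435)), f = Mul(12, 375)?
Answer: Rational(230373, 5) ≈ 46075.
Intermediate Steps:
f = 4500
h = Rational(14932, 5) (h = Add(Rational(-3, 5), Mul(Rational(1, 5), Add(4500, Mul(-1, -10435)))) = Add(Rational(-3, 5), Mul(Rational(1, 5), Add(4500, 10435))) = Add(Rational(-3, 5), Mul(Rational(1, 5), 14935)) = Add(Rational(-3, 5), 2987) = Rational(14932, 5) ≈ 2986.4)
Add(33163, Mul(-1, Add(h, -15898))) = Add(33163, Mul(-1, Add(Rational(14932, 5), -15898))) = Add(33163, Mul(-1, Rational(-64558, 5))) = Add(33163, Rational(64558, 5)) = Rational(230373, 5)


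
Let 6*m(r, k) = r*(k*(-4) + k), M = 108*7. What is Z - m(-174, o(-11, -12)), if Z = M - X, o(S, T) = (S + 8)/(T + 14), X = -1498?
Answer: 4769/2 ≈ 2384.5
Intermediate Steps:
M = 756
o(S, T) = (8 + S)/(14 + T)
Z = 2254 (Z = 756 - 1*(-1498) = 756 + 1498 = 2254)
m(r, k) = -k*r/2 (m(r, k) = (r*(k*(-4) + k))/6 = (r*(-4*k + k))/6 = (r*(-3*k))/6 = (-3*k*r)/6 = -k*r/2)
Z - m(-174, o(-11, -12)) = 2254 - (-1)*(8 - 11)/(14 - 12)*(-174)/2 = 2254 - (-1)*-3/2*(-174)/2 = 2254 - (-1)*(½)*(-3)*(-174)/2 = 2254 - (-1)*(-3)*(-174)/(2*2) = 2254 - 1*(-261/2) = 2254 + 261/2 = 4769/2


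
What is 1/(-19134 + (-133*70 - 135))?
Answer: -1/28579 ≈ -3.4991e-5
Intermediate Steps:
1/(-19134 + (-133*70 - 135)) = 1/(-19134 + (-9310 - 135)) = 1/(-19134 - 9445) = 1/(-28579) = -1/28579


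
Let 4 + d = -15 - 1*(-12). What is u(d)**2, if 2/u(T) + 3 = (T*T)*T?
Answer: 1/29929 ≈ 3.3412e-5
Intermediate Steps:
d = -7 (d = -4 + (-15 - 1*(-12)) = -4 + (-15 + 12) = -4 - 3 = -7)
u(T) = 2/(-3 + T**3) (u(T) = 2/(-3 + (T*T)*T) = 2/(-3 + T**2*T) = 2/(-3 + T**3))
u(d)**2 = (2/(-3 + (-7)**3))**2 = (2/(-3 - 343))**2 = (2/(-346))**2 = (2*(-1/346))**2 = (-1/173)**2 = 1/29929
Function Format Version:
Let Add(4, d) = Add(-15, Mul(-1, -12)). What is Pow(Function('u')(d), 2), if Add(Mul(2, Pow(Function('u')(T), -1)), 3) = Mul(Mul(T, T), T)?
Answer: Rational(1, 29929) ≈ 3.3412e-5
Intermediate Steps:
d = -7 (d = Add(-4, Add(-15, Mul(-1, -12))) = Add(-4, Add(-15, 12)) = Add(-4, -3) = -7)
Function('u')(T) = Mul(2, Pow(Add(-3, Pow(T, 3)), -1)) (Function('u')(T) = Mul(2, Pow(Add(-3, Mul(Mul(T, T), T)), -1)) = Mul(2, Pow(Add(-3, Mul(Pow(T, 2), T)), -1)) = Mul(2, Pow(Add(-3, Pow(T, 3)), -1)))
Pow(Function('u')(d), 2) = Pow(Mul(2, Pow(Add(-3, Pow(-7, 3)), -1)), 2) = Pow(Mul(2, Pow(Add(-3, -343), -1)), 2) = Pow(Mul(2, Pow(-346, -1)), 2) = Pow(Mul(2, Rational(-1, 346)), 2) = Pow(Rational(-1, 173), 2) = Rational(1, 29929)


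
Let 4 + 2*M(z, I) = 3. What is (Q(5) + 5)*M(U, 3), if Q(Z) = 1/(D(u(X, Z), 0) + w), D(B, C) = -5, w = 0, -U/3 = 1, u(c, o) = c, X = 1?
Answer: -12/5 ≈ -2.4000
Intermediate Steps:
U = -3 (U = -3*1 = -3)
M(z, I) = -½ (M(z, I) = -2 + (½)*3 = -2 + 3/2 = -½)
Q(Z) = -⅕ (Q(Z) = 1/(-5 + 0) = 1/(-5) = -⅕)
(Q(5) + 5)*M(U, 3) = (-⅕ + 5)*(-½) = (24/5)*(-½) = -12/5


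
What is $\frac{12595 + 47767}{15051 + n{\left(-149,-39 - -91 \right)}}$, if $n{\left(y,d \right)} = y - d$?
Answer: $\frac{30181}{7425} \approx 4.0648$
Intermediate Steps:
$\frac{12595 + 47767}{15051 + n{\left(-149,-39 - -91 \right)}} = \frac{12595 + 47767}{15051 - \left(110 + 91\right)} = \frac{60362}{15051 - 201} = \frac{60362}{14850} = 60362 \cdot \frac{1}{14850} = \frac{30181}{7425}$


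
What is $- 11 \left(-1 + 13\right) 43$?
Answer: $-5676$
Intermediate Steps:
$- 11 \left(-1 + 13\right) 43 = \left(-11\right) 12 \cdot 43 = \left(-132\right) 43 = -5676$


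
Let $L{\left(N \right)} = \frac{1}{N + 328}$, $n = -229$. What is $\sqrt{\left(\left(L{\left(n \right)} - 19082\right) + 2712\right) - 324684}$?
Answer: $\frac{i \sqrt{371407795}}{33} \approx 584.0 i$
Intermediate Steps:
$L{\left(N \right)} = \frac{1}{328 + N}$
$\sqrt{\left(\left(L{\left(n \right)} - 19082\right) + 2712\right) - 324684} = \sqrt{\left(\left(\frac{1}{328 - 229} - 19082\right) + 2712\right) - 324684} = \sqrt{\left(\left(\frac{1}{99} - 19082\right) + 2712\right) - 324684} = \sqrt{\left(- \frac{1889117}{99} + 2712\right) - 324684} = \sqrt{- \frac{1620629}{99} - 324684} = \sqrt{- \frac{33764345}{99}} = \frac{i \sqrt{371407795}}{33}$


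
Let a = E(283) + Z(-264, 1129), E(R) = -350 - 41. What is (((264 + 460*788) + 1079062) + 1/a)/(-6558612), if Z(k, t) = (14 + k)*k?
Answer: -94595449855/430303974708 ≈ -0.21983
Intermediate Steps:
Z(k, t) = k*(14 + k)
E(R) = -391
a = 65609 (a = -391 - 264*(14 - 264) = -391 - 264*(-250) = -391 + 66000 = 65609)
(((264 + 460*788) + 1079062) + 1/a)/(-6558612) = (((264 + 460*788) + 1079062) + 1/65609)/(-6558612) = (((264 + 362480) + 1079062) + 1/65609)*(-1/6558612) = ((362744 + 1079062) + 1/65609)*(-1/6558612) = (1441806 + 1/65609)*(-1/6558612) = (94595449855/65609)*(-1/6558612) = -94595449855/430303974708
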